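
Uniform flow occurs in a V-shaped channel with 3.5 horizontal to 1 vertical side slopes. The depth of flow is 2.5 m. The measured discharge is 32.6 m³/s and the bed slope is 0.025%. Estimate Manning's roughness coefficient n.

For a triangular section with side slope z = 3.5: A = zy² = 3.5×2.5² = 21.88 m²; P = 2y√(1+z²) = 2×2.5×3.64 = 18.2 m.
Hydraulic radius R = A/P = 21.88/18.2 = 1.202 m.
Rearranging Manning's equation: n = (1/Q) A R^(2/3) S^(1/2) = (1/32.6) × 21.88 × 1.202^(2/3) × √0.00025 = 0.012.

n = 0.012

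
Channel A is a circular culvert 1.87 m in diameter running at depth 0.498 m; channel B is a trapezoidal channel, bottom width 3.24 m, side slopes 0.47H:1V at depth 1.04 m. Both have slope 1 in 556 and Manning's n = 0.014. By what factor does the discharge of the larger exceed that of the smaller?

11.9

Channel A: For a circular section of diameter D = 1.87 m at depth y = 0.498 m, the central angle is θ = 2 arccos(1 − 2y/D) = 2.169 rad. Then A = (D²/8)(θ − sin θ) = 0.5869 m² and P = Dθ/2 = 2.028 m. Hydraulic radius R = A/P = 0.5869/2.028 = 0.2894 m. Q_A = (1/0.014)·0.5869·0.2894^(2/3)·√0.001799 = 0.7778 m³/s.
Channel B: With bottom width b = 3.24 m and side slope z = 0.47: A = (b + zy)y = (3.24 + 0.47×1.04)×1.04 = 3.878 m²; P = b + 2y√(1+z²) = 3.24 + 2×1.04×1.105 = 5.538 m. Hydraulic radius R = A/P = 3.878/5.538 = 0.7002 m. Q_B = (1/0.014)·3.878·0.7002^(2/3)·√0.001799 = 9.263 m³/s.
The larger discharge is 9.263 m³/s and the smaller is 0.7778 m³/s; the ratio is 11.9.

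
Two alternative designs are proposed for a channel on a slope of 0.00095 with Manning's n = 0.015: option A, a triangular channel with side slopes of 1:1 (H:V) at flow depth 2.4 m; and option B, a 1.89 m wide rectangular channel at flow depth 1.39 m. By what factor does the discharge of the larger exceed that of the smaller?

Channel A: For a triangular section with side slope z = 1: A = zy² = 1×2.4² = 5.76 m²; P = 2y√(1+z²) = 2×2.4×1.414 = 6.788 m. Hydraulic radius R = A/P = 5.76/6.788 = 0.8485 m. Q_A = (1/0.015)·5.76·0.8485^(2/3)·√0.00095 = 10.61 m³/s.
Channel B: Flow area A = b·y = 1.89 × 1.39 = 2.627 m². Wetted perimeter P = b + 2y = 1.89 + 2×1.39 = 4.67 m. Hydraulic radius R = A/P = 2.627/4.67 = 0.5625 m. Q_B = (1/0.015)·2.627·0.5625^(2/3)·√0.00095 = 3.679 m³/s.
The larger discharge is 10.61 m³/s and the smaller is 3.679 m³/s; the ratio is 2.88.

2.88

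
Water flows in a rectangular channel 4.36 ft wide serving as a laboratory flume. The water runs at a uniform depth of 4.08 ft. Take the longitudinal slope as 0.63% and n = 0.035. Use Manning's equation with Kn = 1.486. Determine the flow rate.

Flow area A = b·y = 4.36 × 4.08 = 17.79 ft². Wetted perimeter P = b + 2y = 4.36 + 2×4.08 = 12.52 ft.
Hydraulic radius R = A/P = 17.79/12.52 = 1.421 ft.
Manning's equation: Q = (1.486/n) A R^(2/3) S^(1/2) = (1.486/0.035) × 17.79 × 1.421^(2/3) × 0.0063^(1/2) = 75.8 ft³/s.

Q = 75.8 ft³/s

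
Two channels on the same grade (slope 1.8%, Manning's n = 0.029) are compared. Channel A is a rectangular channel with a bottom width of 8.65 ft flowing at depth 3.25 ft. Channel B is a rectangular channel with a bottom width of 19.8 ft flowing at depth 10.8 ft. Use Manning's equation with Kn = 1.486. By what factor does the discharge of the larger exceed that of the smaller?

Channel A: Flow area A = b·y = 8.65 × 3.25 = 28.11 ft². Wetted perimeter P = b + 2y = 8.65 + 2×3.25 = 15.15 ft. Hydraulic radius R = A/P = 28.11/15.15 = 1.856 ft. Q_A = (1.486/0.029)·28.11·1.856^(2/3)·√0.018 = 291.8 ft³/s.
Channel B: Flow area A = b·y = 19.8 × 10.8 = 213.8 ft². Wetted perimeter P = b + 2y = 19.8 + 2×10.8 = 41.4 ft. Hydraulic radius R = A/P = 213.8/41.4 = 5.165 ft. Q_B = (1.486/0.029)·213.8·5.165^(2/3)·√0.018 = 4393 ft³/s.
The larger discharge is 4393 ft³/s and the smaller is 291.8 ft³/s; the ratio is 15.1.

15.1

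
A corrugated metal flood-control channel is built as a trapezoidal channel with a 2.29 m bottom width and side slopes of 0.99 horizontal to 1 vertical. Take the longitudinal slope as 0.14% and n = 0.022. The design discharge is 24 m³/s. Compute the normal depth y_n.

Manning's equation rearranged: A R^(2/3) = nQ / (1·√S) = 0.022 × 24 / (√0.0014) = 14.11.
At y = 1.99 m: A R^(2/3) = 8.893 — short.
At y = 2.51 m: A R^(2/3) = 14.14 — ≈ 14.11.

y_n = 2.51 m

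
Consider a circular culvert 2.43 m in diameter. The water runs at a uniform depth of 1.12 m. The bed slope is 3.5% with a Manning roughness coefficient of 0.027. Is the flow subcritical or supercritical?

supercritical

For a circular section of diameter D = 2.43 m at depth y = 1.12 m, the central angle is θ = 2 arccos(1 − 2y/D) = 2.985 rad. Then A = (D²/8)(θ − sin θ) = 2.088 m² and P = Dθ/2 = 3.627 m.
Hydraulic radius R = A/P = 2.088/3.627 = 0.5758 m.
V = (1/n) R^(2/3) √S = (1/0.027) × 0.5758^(2/3) × √0.035 = 4.796 m/s. Hydraulic depth D_h = A/T = 2.088/2.423 = 0.862 m.
Froude number Fr = V/√(g·D_h) = 4.796/√(9.81×0.862) = 1.65, which is greater than 1, so the flow is supercritical.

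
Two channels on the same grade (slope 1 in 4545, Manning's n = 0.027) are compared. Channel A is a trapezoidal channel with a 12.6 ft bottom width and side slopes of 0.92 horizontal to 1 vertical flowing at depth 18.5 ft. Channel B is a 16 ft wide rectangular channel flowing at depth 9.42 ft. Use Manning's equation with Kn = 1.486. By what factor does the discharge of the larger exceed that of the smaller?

Channel A: With bottom width b = 12.6 ft and side slope z = 0.92: A = (b + zy)y = (12.6 + 0.92×18.5)×18.5 = 548 ft²; P = b + 2y√(1+z²) = 12.6 + 2×18.5×1.359 = 62.88 ft. Hydraulic radius R = A/P = 548/62.88 = 8.715 ft. Q_A = (1.486/0.027)·548·8.715^(2/3)·√0.00022 = 1894 ft³/s.
Channel B: Flow area A = b·y = 16 × 9.42 = 150.7 ft². Wetted perimeter P = b + 2y = 16 + 2×9.42 = 34.84 ft. Hydraulic radius R = A/P = 150.7/34.84 = 4.326 ft. Q_B = (1.486/0.027)·150.7·4.326^(2/3)·√0.00022 = 326.7 ft³/s.
The larger discharge is 1894 ft³/s and the smaller is 326.7 ft³/s; the ratio is 5.8.

5.8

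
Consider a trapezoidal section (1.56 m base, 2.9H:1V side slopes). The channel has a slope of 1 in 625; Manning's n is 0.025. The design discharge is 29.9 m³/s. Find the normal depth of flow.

y_n = 2.17 m

Manning's equation rearranged: A R^(2/3) = nQ / (1·√S) = 0.025 × 29.9 / (√0.0016) = 18.69.
Trying y = 2.74 m: A R^(2/3) = 32.87 — high.
Trying y = 2.17 m: A R^(2/3) = 18.66 — matches.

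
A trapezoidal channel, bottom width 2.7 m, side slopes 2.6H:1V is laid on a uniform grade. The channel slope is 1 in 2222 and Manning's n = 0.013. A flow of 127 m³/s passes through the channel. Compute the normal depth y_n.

Manning's equation rearranged: A R^(2/3) = nQ / (1·√S) = 0.013 × 127 / (√0.00045) = 77.82.
Try y = 3.12 m: A R^(2/3) = 47.67 — too small.
Try y = 4.72 m: A R^(2/3) = 128 — too large.
Try y = 3.84 m: A R^(2/3) = 77.87 — matches.

y_n = 3.84 m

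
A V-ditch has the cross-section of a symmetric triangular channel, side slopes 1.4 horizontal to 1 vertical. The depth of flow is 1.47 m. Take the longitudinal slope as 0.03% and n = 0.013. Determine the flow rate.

For a triangular section with side slope z = 1.4: A = zy² = 1.4×1.47² = 3.025 m²; P = 2y√(1+z²) = 2×1.47×1.72 = 5.058 m.
Hydraulic radius R = A/P = 3.025/5.058 = 0.5981 m.
Manning's equation: Q = (1/n) A R^(2/3) S^(1/2) = (1/0.013) × 3.025 × 0.5981^(2/3) × 0.0003^(1/2) = 2.86 m³/s.

Q = 2.86 m³/s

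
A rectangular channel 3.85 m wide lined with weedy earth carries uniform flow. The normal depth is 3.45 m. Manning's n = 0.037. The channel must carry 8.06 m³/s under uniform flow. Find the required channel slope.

Flow area A = b·y = 3.85 × 3.45 = 13.28 m². Wetted perimeter P = b + 2y = 3.85 + 2×3.45 = 10.75 m.
Hydraulic radius R = A/P = 13.28/10.75 = 1.236 m.
From Manning's equation, S = [nQ / (1 A R^(2/3))]² = [0.037 × 8.06 / (1 × 13.28 × 1.236^(2/3))]² = 0.00038.

S = 0.00038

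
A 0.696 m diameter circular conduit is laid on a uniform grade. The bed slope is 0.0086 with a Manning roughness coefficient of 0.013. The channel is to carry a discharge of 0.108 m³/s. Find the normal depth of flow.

Manning's equation rearranged: A R^(2/3) = nQ / (1·√S) = 0.013 × 0.108 / (√0.0086) = 0.01514.
Try y = 0.189 m: A R^(2/3) = 0.01912 — too large.
Try y = 0.131 m: A R^(2/3) = 0.00918 — too small.
Try y = 0.168 m: A R^(2/3) = 0.01515 — matches.

y_n = 0.168 m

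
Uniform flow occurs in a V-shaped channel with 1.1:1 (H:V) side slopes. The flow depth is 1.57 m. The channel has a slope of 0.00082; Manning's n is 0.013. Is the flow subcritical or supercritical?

subcritical

For a triangular section with side slope z = 1.1: A = zy² = 1.1×1.57² = 2.711 m²; P = 2y√(1+z²) = 2×1.57×1.487 = 4.668 m.
Hydraulic radius R = A/P = 2.711/4.668 = 0.5809 m.
V = (1/n) R^(2/3) √S = (1/0.013) × 0.5809^(2/3) × √0.00082 = 1.533 m/s. Hydraulic depth D_h = A/T = 2.711/3.454 = 0.785 m.
Froude number Fr = V/√(g·D_h) = 1.533/√(9.81×0.785) = 0.553, which is less than 1, so the flow is subcritical.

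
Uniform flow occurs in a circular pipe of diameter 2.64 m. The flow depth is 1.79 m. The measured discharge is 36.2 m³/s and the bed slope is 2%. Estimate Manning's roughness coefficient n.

n = 0.013

For a circular section of diameter D = 2.64 m at depth y = 1.79 m, the central angle is θ = 2 arccos(1 − 2y/D) = 3.87 rad. Then A = (D²/8)(θ − sin θ) = 3.951 m² and P = Dθ/2 = 5.108 m.
Hydraulic radius R = A/P = 3.951/5.108 = 0.7735 m.
Rearranging Manning's equation: n = (1/Q) A R^(2/3) S^(1/2) = (1/36.2) × 3.951 × 0.7735^(2/3) × √0.02 = 0.013.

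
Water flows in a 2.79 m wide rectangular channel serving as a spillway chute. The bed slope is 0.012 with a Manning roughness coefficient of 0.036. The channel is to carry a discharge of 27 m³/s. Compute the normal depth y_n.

Manning's equation rearranged: A R^(2/3) = nQ / (1·√S) = 0.036 × 27 / (√0.012) = 8.873.
At y = 4.04 m: A R^(2/3) = 11.55 — too large.
At y = 3.24 m: A R^(2/3) = 8.889 — close enough.

y_n = 3.24 m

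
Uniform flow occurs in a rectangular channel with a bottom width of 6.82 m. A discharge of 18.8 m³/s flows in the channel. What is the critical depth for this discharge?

For a rectangular channel, critical depth y_c = (q²/g)^(1/3) where q = Q/b = 18.8/6.82 = 2.757 m²/s.
So y_c = (2.757²/9.81)^(1/3) = 0.918 m.

y_c = 0.918 m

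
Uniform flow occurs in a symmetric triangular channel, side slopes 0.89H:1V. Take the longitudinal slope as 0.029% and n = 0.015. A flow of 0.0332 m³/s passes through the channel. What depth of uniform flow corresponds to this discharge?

Manning's equation rearranged: A R^(2/3) = nQ / (1·√S) = 0.015 × 0.0332 / (√0.00029) = 0.02924.
Trying y = 0.307 m: A R^(2/3) = 0.01832 — too small.
Trying y = 0.444 m: A R^(2/3) = 0.049 — too large.
Trying y = 0.366 m: A R^(2/3) = 0.02927 — matches.

y_n = 0.366 m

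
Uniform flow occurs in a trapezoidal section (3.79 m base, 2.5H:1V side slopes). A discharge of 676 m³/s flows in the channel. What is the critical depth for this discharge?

At critical depth, Q² T / (g A³) = 1, i.e. A³/T = Q²/g = 676²/9.81 = 46580.
At y = 5 m: A³/T = 18770 — short.
At y = 6.92 m: A³/T = 80970 — over.
At y = 6.13 m: A³/T = 46710 — ≈ 46580.

y_c = 6.13 m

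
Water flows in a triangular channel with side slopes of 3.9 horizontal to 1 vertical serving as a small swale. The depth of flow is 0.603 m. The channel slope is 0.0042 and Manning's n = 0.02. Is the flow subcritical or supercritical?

For a triangular section with side slope z = 3.9: A = zy² = 3.9×0.603² = 1.418 m²; P = 2y√(1+z²) = 2×0.603×4.026 = 4.856 m.
Hydraulic radius R = A/P = 1.418/4.856 = 0.2921 m.
V = (1/n) R^(2/3) √S = (1/0.02) × 0.2921^(2/3) × √0.0042 = 1.426 m/s. Hydraulic depth D_h = A/T = 1.418/4.703 = 0.3015 m.
Froude number Fr = V/√(g·D_h) = 1.426/√(9.81×0.3015) = 0.829, which is less than 1, so the flow is subcritical.

subcritical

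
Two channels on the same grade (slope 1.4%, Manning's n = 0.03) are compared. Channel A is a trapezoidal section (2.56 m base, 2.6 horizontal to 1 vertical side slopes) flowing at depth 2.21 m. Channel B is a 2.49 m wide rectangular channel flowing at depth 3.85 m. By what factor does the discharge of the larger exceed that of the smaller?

Channel A: With bottom width b = 2.56 m and side slope z = 2.6: A = (b + zy)y = (2.56 + 2.6×2.21)×2.21 = 18.36 m²; P = b + 2y√(1+z²) = 2.56 + 2×2.21×2.786 = 14.87 m. Hydraulic radius R = A/P = 18.36/14.87 = 1.234 m. Q_A = (1/0.03)·18.36·1.234^(2/3)·√0.014 = 83.3 m³/s.
Channel B: Flow area A = b·y = 2.49 × 3.85 = 9.587 m². Wetted perimeter P = b + 2y = 2.49 + 2×3.85 = 10.19 m. Hydraulic radius R = A/P = 9.587/10.19 = 0.9408 m. Q_B = (1/0.03)·9.587·0.9408^(2/3)·√0.014 = 36.3 m³/s.
The larger discharge is 83.3 m³/s and the smaller is 36.3 m³/s; the ratio is 2.29.

2.29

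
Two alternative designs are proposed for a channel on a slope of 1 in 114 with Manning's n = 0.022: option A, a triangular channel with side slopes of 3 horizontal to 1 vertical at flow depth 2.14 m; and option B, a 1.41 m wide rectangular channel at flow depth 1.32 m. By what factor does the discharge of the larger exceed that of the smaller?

12.5

Channel A: For a triangular section with side slope z = 3: A = zy² = 3×2.14² = 13.74 m²; P = 2y√(1+z²) = 2×2.14×3.162 = 13.53 m. Hydraulic radius R = A/P = 13.74/13.53 = 1.015 m. Q_A = (1/0.022)·13.74·1.015^(2/3)·√0.008772 = 59.08 m³/s.
Channel B: Flow area A = b·y = 1.41 × 1.32 = 1.861 m². Wetted perimeter P = b + 2y = 1.41 + 2×1.32 = 4.05 m. Hydraulic radius R = A/P = 1.861/4.05 = 0.4596 m. Q_B = (1/0.022)·1.861·0.4596^(2/3)·√0.008772 = 4.719 m³/s.
The larger discharge is 59.08 m³/s and the smaller is 4.719 m³/s; the ratio is 12.5.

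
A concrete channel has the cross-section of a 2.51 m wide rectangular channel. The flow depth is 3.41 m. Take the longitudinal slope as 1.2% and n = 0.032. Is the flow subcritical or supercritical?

Flow area A = b·y = 2.51 × 3.41 = 8.559 m². Wetted perimeter P = b + 2y = 2.51 + 2×3.41 = 9.33 m.
Hydraulic radius R = A/P = 8.559/9.33 = 0.9174 m.
V = (1/n) R^(2/3) √S = (1/0.032) × 0.9174^(2/3) × √0.012 = 3.232 m/s. Hydraulic depth D_h = A/T = 8.559/2.51 = 3.41 m.
Froude number Fr = V/√(g·D_h) = 3.232/√(9.81×3.41) = 0.559, which is less than 1, so the flow is subcritical.

subcritical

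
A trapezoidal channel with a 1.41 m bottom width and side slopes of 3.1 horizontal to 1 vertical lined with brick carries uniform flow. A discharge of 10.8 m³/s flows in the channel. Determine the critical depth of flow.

At critical depth, Q² T / (g A³) = 1, i.e. A³/T = Q²/g = 10.8²/9.81 = 11.89.
Trying y = 1.09 m: A³/T = 17.41 — over.
Trying y = 0.706 m: A³/T = 2.834 — short.
Trying y = 0.997 m: A³/T = 11.9 — close enough.

y_c = 0.997 m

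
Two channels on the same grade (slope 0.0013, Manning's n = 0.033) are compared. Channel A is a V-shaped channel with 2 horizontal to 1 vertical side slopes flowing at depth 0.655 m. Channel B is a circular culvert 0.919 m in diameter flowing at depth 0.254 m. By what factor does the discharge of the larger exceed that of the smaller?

9.11

Channel A: For a triangular section with side slope z = 2: A = zy² = 2×0.655² = 0.8581 m²; P = 2y√(1+z²) = 2×0.655×2.236 = 2.929 m. Hydraulic radius R = A/P = 0.8581/2.929 = 0.2929 m. Q_A = (1/0.033)·0.8581·0.2929^(2/3)·√0.0013 = 0.4135 m³/s.
Channel B: For a circular section of diameter D = 0.919 m at depth y = 0.254 m, the central angle is θ = 2 arccos(1 − 2y/D) = 2.214 rad. Then A = (D²/8)(θ − sin θ) = 0.1493 m² and P = Dθ/2 = 1.017 m. Hydraulic radius R = A/P = 0.1493/1.017 = 0.1467 m. Q_B = (1/0.033)·0.1493·0.1467^(2/3)·√0.0013 = 0.04538 m³/s.
The larger discharge is 0.4135 m³/s and the smaller is 0.04538 m³/s; the ratio is 9.11.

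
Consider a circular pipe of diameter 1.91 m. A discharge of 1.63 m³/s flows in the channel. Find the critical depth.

At critical depth, Q² T / (g A³) = 1, i.e. A³/T = Q²/g = 1.63²/9.81 = 0.2708.
At y = 0.51 m: A³/T = 0.1373 — too small.
At y = 0.657 m: A³/T = 0.3664 — too large.
At y = 0.608 m: A³/T = 0.2716 — close enough.

y_c = 0.608 m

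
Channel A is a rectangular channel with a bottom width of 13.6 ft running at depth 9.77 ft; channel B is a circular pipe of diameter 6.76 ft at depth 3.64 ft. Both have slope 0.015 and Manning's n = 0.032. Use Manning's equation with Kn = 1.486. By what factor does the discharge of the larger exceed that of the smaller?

Channel A: Flow area A = b·y = 13.6 × 9.77 = 132.9 ft². Wetted perimeter P = b + 2y = 13.6 + 2×9.77 = 33.14 ft. Hydraulic radius R = A/P = 132.9/33.14 = 4.009 ft. Q_A = (1.486/0.032)·132.9·4.009^(2/3)·√0.015 = 1907 ft³/s.
Channel B: For a circular section of diameter D = 6.76 ft at depth y = 3.64 ft, the central angle is θ = 2 arccos(1 − 2y/D) = 3.296 rad. Then A = (D²/8)(θ − sin θ) = 19.7 ft² and P = Dθ/2 = 11.14 ft. Hydraulic radius R = A/P = 19.7/11.14 = 1.769 ft. Q_B = (1.486/0.032)·19.7·1.769^(2/3)·√0.015 = 163.9 ft³/s.
The larger discharge is 1907 ft³/s and the smaller is 163.9 ft³/s; the ratio is 11.6.

11.6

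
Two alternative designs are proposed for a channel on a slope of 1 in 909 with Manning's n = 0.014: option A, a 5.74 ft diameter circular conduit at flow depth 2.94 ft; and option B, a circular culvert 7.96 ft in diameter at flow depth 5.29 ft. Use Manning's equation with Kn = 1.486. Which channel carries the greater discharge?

Channel A: For a circular section of diameter D = 5.74 ft at depth y = 2.94 ft, the central angle is θ = 2 arccos(1 − 2y/D) = 3.19 rad. Then A = (D²/8)(θ − sin θ) = 13.34 ft² and P = Dθ/2 = 9.156 ft. Hydraulic radius R = A/P = 13.34/9.156 = 1.457 ft. Q_A = (1.486/0.014)·13.34·1.457^(2/3)·√0.0011 = 60.36 ft³/s.
Channel B: For a circular section of diameter D = 7.96 ft at depth y = 5.29 ft, the central angle is θ = 2 arccos(1 − 2y/D) = 3.812 rad. Then A = (D²/8)(θ − sin θ) = 35.12 ft² and P = Dθ/2 = 15.17 ft. Hydraulic radius R = A/P = 35.12/15.17 = 2.314 ft. Q_B = (1.486/0.014)·35.12·2.314^(2/3)·√0.0011 = 216.3 ft³/s.
Q_A = 60.36 ft³/s vs Q_B = 216.3 ft³/s, so channel B carries more.

channel B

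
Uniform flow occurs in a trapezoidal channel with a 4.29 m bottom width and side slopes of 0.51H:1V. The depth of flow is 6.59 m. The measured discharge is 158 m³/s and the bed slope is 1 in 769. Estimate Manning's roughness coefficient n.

n = 0.022

With bottom width b = 4.29 m and side slope z = 0.51: A = (b + zy)y = (4.29 + 0.51×6.59)×6.59 = 50.42 m²; P = b + 2y√(1+z²) = 4.29 + 2×6.59×1.123 = 19.09 m.
Hydraulic radius R = A/P = 50.42/19.09 = 2.642 m.
Rearranging Manning's equation: n = (1/Q) A R^(2/3) S^(1/2) = (1/158) × 50.42 × 2.642^(2/3) × √0.0013 = 0.022.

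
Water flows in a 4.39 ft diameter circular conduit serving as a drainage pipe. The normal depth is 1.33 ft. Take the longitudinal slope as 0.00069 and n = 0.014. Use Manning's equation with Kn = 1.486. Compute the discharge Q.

For a circular section of diameter D = 4.39 ft at depth y = 1.33 ft, the central angle is θ = 2 arccos(1 − 2y/D) = 2.331 rad. Then A = (D²/8)(θ − sin θ) = 3.871 ft² and P = Dθ/2 = 5.118 ft.
Hydraulic radius R = A/P = 3.871/5.118 = 0.7565 ft.
Manning's equation: Q = (1.486/n) A R^(2/3) S^(1/2) = (1.486/0.014) × 3.871 × 0.7565^(2/3) × 0.00069^(1/2) = 8.96 ft³/s.

Q = 8.96 ft³/s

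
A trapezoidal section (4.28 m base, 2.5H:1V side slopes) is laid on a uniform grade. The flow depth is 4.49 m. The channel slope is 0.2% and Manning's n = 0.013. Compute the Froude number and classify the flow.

supercritical

With bottom width b = 4.28 m and side slope z = 2.5: A = (b + zy)y = (4.28 + 2.5×4.49)×4.49 = 69.62 m²; P = b + 2y√(1+z²) = 4.28 + 2×4.49×2.693 = 28.46 m.
Hydraulic radius R = A/P = 69.62/28.46 = 2.446 m.
V = (1/n) R^(2/3) √S = (1/0.013) × 2.446^(2/3) × √0.002 = 6.245 m/s. Hydraulic depth D_h = A/T = 69.62/26.73 = 2.604 m.
Froude number Fr = V/√(g·D_h) = 6.245/√(9.81×2.604) = 1.24, which is greater than 1, so the flow is supercritical.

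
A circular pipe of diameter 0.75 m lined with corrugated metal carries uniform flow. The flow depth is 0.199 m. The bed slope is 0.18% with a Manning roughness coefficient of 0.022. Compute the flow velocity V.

V = 0.458 m/s

For a circular section of diameter D = 0.75 m at depth y = 0.199 m, the central angle is θ = 2 arccos(1 − 2y/D) = 2.165 rad. Then A = (D²/8)(θ − sin θ) = 0.09391 m² and P = Dθ/2 = 0.8117 m.
Hydraulic radius R = A/P = 0.09391/0.8117 = 0.1157 m.
From Manning's equation, V = (1/n) R^(2/3) S^(1/2) = (1/0.022) × 0.1157^(2/3) × 0.0018^(1/2) = 0.458 m/s.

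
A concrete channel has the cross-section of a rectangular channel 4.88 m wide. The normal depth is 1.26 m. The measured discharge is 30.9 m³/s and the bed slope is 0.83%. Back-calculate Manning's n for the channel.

Flow area A = b·y = 4.88 × 1.26 = 6.149 m². Wetted perimeter P = b + 2y = 4.88 + 2×1.26 = 7.4 m.
Hydraulic radius R = A/P = 6.149/7.4 = 0.8309 m.
Rearranging Manning's equation: n = (1/Q) A R^(2/3) S^(1/2) = (1/30.9) × 6.149 × 0.8309^(2/3) × √0.0083 = 0.016.

n = 0.016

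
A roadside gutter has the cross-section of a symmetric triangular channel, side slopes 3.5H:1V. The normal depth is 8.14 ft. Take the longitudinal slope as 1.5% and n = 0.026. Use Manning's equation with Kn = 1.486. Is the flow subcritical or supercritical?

supercritical

For a triangular section with side slope z = 3.5: A = zy² = 3.5×8.14² = 231.9 ft²; P = 2y√(1+z²) = 2×8.14×3.64 = 59.26 ft.
Hydraulic radius R = A/P = 231.9/59.26 = 3.913 ft.
V = (1.486/n) R^(2/3) √S = (1.486/0.026) × 3.913^(2/3) × √0.015 = 17.38 ft/s. Hydraulic depth D_h = A/T = 231.9/56.98 = 4.07 ft.
Froude number Fr = V/√(g·D_h) = 17.38/√(32.2×4.07) = 1.52, which is greater than 1, so the flow is supercritical.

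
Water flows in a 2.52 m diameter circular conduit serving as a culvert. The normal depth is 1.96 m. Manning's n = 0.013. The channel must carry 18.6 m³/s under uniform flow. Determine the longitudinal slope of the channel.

S = 0.00483

For a circular section of diameter D = 2.52 m at depth y = 1.96 m, the central angle is θ = 2 arccos(1 − 2y/D) = 4.32 rad. Then A = (D²/8)(θ − sin θ) = 4.162 m² and P = Dθ/2 = 5.443 m.
Hydraulic radius R = A/P = 4.162/5.443 = 0.7647 m.
From Manning's equation, S = [nQ / (1 A R^(2/3))]² = [0.013 × 18.6 / (1 × 4.162 × 0.7647^(2/3))]² = 0.00483.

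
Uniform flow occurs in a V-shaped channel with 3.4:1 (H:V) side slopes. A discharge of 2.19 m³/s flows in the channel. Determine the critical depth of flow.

At critical depth, Q² T / (g A³) = 1, i.e. A³/T = Q²/g = 2.19²/9.81 = 0.4889.
Trying y = 0.699 m: A³/T = 0.9645 — high.
Trying y = 0.515 m: A³/T = 0.2094 — low.
Trying y = 0.61 m: A³/T = 0.4882 — matches.

y_c = 0.61 m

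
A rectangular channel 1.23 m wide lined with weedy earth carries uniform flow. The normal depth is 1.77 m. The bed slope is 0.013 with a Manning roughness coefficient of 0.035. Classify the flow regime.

Flow area A = b·y = 1.23 × 1.77 = 2.177 m². Wetted perimeter P = b + 2y = 1.23 + 2×1.77 = 4.77 m.
Hydraulic radius R = A/P = 2.177/4.77 = 0.4564 m.
V = (1/n) R^(2/3) √S = (1/0.035) × 0.4564^(2/3) × √0.013 = 1.931 m/s. Hydraulic depth D_h = A/T = 2.177/1.23 = 1.77 m.
Froude number Fr = V/√(g·D_h) = 1.931/√(9.81×1.77) = 0.463, which is less than 1, so the flow is subcritical.

subcritical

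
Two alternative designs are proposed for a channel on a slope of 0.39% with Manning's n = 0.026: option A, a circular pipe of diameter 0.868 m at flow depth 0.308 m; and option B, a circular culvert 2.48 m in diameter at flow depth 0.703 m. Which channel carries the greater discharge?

Channel A: For a circular section of diameter D = 0.868 m at depth y = 0.308 m, the central angle is θ = 2 arccos(1 − 2y/D) = 2.552 rad. Then A = (D²/8)(θ − sin θ) = 0.1881 m² and P = Dθ/2 = 1.108 m. Hydraulic radius R = A/P = 0.1881/1.108 = 0.1698 m. Q_A = (1/0.026)·0.1881·0.1698^(2/3)·√0.0039 = 0.1385 m³/s.
Channel B: For a circular section of diameter D = 2.48 m at depth y = 0.703 m, the central angle is θ = 2 arccos(1 − 2y/D) = 2.246 rad. Then A = (D²/8)(θ − sin θ) = 1.126 m² and P = Dθ/2 = 2.785 m. Hydraulic radius R = A/P = 1.126/2.785 = 0.4045 m. Q_B = (1/0.026)·1.126·0.4045^(2/3)·√0.0039 = 1.48 m³/s.
Q_A = 0.1385 m³/s vs Q_B = 1.48 m³/s, so channel B carries more.

channel B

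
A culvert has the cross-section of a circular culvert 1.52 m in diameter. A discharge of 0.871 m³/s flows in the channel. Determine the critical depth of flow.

At critical depth, Q² T / (g A³) = 1, i.e. A³/T = Q²/g = 0.871²/9.81 = 0.07733.
Trying y = 0.405 m: A³/T = 0.04347 — low.
Trying y = 0.531 m: A³/T = 0.1241 — high.
Trying y = 0.47 m: A³/T = 0.07746 — matches.

y_c = 0.47 m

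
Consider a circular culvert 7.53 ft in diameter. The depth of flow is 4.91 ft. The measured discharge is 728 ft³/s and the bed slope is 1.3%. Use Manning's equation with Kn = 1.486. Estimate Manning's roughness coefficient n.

n = 0.012

For a circular section of diameter D = 7.53 ft at depth y = 4.91 ft, the central angle is θ = 2 arccos(1 − 2y/D) = 3.76 rad. Then A = (D²/8)(θ − sin θ) = 30.75 ft² and P = Dθ/2 = 14.15 ft.
Hydraulic radius R = A/P = 30.75/14.15 = 2.173 ft.
Rearranging Manning's equation: n = (1.486/Q) A R^(2/3) S^(1/2) = (1.486/728) × 30.75 × 2.173^(2/3) × √0.013 = 0.012.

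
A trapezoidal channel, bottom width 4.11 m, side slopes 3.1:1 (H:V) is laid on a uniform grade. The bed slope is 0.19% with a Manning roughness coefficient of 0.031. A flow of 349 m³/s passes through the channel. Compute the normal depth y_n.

y_n = 5.6 m

Manning's equation rearranged: A R^(2/3) = nQ / (1·√S) = 0.031 × 349 / (√0.0019) = 248.2.
At y = 4.39 m: A R^(2/3) = 138.6 — short.
At y = 6.57 m: A R^(2/3) = 365.6 — over.
At y = 5.6 m: A R^(2/3) = 248 — close enough.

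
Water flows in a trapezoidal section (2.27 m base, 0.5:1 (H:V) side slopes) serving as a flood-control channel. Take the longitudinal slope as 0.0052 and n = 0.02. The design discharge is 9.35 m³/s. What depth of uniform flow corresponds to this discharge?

y_n = 1.17 m

Manning's equation rearranged: A R^(2/3) = nQ / (1·√S) = 0.02 × 9.35 / (√0.0052) = 2.593.
Trying y = 1.33 m: A R^(2/3) = 3.206 — over.
Trying y = 1.03 m: A R^(2/3) = 2.102 — short.
Trying y = 1.17 m: A R^(2/3) = 2.592 — ≈ 2.593.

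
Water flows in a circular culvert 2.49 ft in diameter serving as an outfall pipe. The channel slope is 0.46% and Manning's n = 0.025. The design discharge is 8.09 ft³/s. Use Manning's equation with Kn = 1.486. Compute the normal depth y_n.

y_n = 1.34 ft

Manning's equation rearranged: A R^(2/3) = nQ / (1.486·√S) = 0.025 × 8.09 / (1.486 × √0.0046) = 2.007.
Try y = 0.959 ft: A R^(2/3) = 1.116 — low.
Try y = 1.6 ft: A R^(2/3) = 2.641 — high.
Try y = 1.34 ft: A R^(2/3) = 2.007 — close enough.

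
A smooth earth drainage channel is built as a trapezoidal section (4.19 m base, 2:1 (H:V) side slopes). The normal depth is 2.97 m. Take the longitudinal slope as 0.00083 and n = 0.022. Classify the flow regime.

With bottom width b = 4.19 m and side slope z = 2: A = (b + zy)y = (4.19 + 2×2.97)×2.97 = 30.09 m²; P = b + 2y√(1+z²) = 4.19 + 2×2.97×2.236 = 17.47 m.
Hydraulic radius R = A/P = 30.09/17.47 = 1.722 m.
V = (1/n) R^(2/3) √S = (1/0.022) × 1.722^(2/3) × √0.00083 = 1.881 m/s. Hydraulic depth D_h = A/T = 30.09/16.07 = 1.872 m.
Froude number Fr = V/√(g·D_h) = 1.881/√(9.81×1.872) = 0.439, which is less than 1, so the flow is subcritical.

subcritical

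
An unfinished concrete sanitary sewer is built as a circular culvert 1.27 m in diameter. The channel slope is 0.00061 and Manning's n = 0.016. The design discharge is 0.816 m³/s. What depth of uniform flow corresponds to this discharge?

y_n = 0.939 m

Manning's equation rearranged: A R^(2/3) = nQ / (1·√S) = 0.016 × 0.816 / (√0.00061) = 0.5286.
Trying y = 0.649 m: A R^(2/3) = 0.3058 — too small.
Trying y = 1.07 m: A R^(2/3) = 0.6034 — too large.
Trying y = 0.939 m: A R^(2/3) = 0.5286 — ≈ 0.5286.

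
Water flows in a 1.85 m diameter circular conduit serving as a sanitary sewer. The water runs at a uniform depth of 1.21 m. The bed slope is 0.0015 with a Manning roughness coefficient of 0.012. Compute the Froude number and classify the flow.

subcritical

For a circular section of diameter D = 1.85 m at depth y = 1.21 m, the central angle is θ = 2 arccos(1 − 2y/D) = 3.768 rad. Then A = (D²/8)(θ − sin θ) = 1.863 m² and P = Dθ/2 = 3.485 m.
Hydraulic radius R = A/P = 1.863/3.485 = 0.5345 m.
V = (1/n) R^(2/3) √S = (1/0.012) × 0.5345^(2/3) × √0.0015 = 2.126 m/s. Hydraulic depth D_h = A/T = 1.863/1.76 = 1.058 m.
Froude number Fr = V/√(g·D_h) = 2.126/√(9.81×1.058) = 0.66, which is less than 1, so the flow is subcritical.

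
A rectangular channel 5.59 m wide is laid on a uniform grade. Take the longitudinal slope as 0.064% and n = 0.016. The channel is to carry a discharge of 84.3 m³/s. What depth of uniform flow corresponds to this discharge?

y_n = 6.17 m

Manning's equation rearranged: A R^(2/3) = nQ / (1·√S) = 0.016 × 84.3 / (√0.00064) = 53.32.
Try y = 7.13 m: A R^(2/3) = 63.43 — over.
Try y = 6.17 m: A R^(2/3) = 53.35 — close enough.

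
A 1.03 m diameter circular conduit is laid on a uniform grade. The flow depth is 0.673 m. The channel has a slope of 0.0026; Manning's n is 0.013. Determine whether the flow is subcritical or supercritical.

For a circular section of diameter D = 1.03 m at depth y = 0.673 m, the central angle is θ = 2 arccos(1 − 2y/D) = 3.765 rad. Then A = (D²/8)(θ − sin θ) = 0.5768 m² and P = Dθ/2 = 1.939 m.
Hydraulic radius R = A/P = 0.5768/1.939 = 0.2974 m.
V = (1/n) R^(2/3) √S = (1/0.013) × 0.2974^(2/3) × √0.0026 = 1.748 m/s. Hydraulic depth D_h = A/T = 0.5768/0.9803 = 0.5883 m.
Froude number Fr = V/√(g·D_h) = 1.748/√(9.81×0.5883) = 0.727, which is less than 1, so the flow is subcritical.

subcritical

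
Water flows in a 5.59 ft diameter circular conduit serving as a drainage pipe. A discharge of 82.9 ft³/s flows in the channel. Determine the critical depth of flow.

At critical depth, Q² T / (g A³) = 1, i.e. A³/T = Q²/g = 82.9²/32.2 = 213.4.
Trying y = 1.88 ft: A³/T = 72.12 — short.
Trying y = 2.95 ft: A³/T = 406.2 — over.
Trying y = 2.49 ft: A³/T = 212.5 — close enough.

y_c = 2.49 ft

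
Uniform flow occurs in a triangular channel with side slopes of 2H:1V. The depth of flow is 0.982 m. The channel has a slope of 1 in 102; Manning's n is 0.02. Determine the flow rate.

Q = 5.52 m³/s

For a triangular section with side slope z = 2: A = zy² = 2×0.982² = 1.929 m²; P = 2y√(1+z²) = 2×0.982×2.236 = 4.392 m.
Hydraulic radius R = A/P = 1.929/4.392 = 0.4392 m.
Manning's equation: Q = (1/n) A R^(2/3) S^(1/2) = (1/0.02) × 1.929 × 0.4392^(2/3) × 0.009804^(1/2) = 5.52 m³/s.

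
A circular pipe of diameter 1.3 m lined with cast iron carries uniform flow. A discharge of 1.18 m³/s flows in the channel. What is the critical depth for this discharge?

y_c = 0.576 m

At critical depth, Q² T / (g A³) = 1, i.e. A³/T = Q²/g = 1.18²/9.81 = 0.1419.
Try y = 0.473 m: A³/T = 0.06646 — short.
Try y = 0.626 m: A³/T = 0.1947 — over.
Try y = 0.576 m: A³/T = 0.1416 — ≈ 0.1419.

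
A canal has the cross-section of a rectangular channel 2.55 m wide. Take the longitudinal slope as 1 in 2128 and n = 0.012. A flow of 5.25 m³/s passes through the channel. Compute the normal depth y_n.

Manning's equation rearranged: A R^(2/3) = nQ / (1·√S) = 0.012 × 5.25 / (√0.0004699) = 2.906.
Trying y = 1.83 m: A R^(2/3) = 3.857 — over.
Trying y = 1.47 m: A R^(2/3) = 2.907 — ≈ 2.906.

y_n = 1.47 m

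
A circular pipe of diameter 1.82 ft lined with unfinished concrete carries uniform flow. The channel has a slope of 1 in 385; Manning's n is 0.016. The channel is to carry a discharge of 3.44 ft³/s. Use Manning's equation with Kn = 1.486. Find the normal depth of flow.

y_n = 0.88 ft

Manning's equation rearranged: A R^(2/3) = nQ / (1.486·√S) = 0.016 × 3.44 / (1.486 × √0.002597) = 0.7268.
Try y = 0.719 ft: A R^(2/3) = 0.5069 — low.
Try y = 1.03 ft: A R^(2/3) = 0.9437 — high.
Try y = 0.88 ft: A R^(2/3) = 0.7266 — ≈ 0.7268.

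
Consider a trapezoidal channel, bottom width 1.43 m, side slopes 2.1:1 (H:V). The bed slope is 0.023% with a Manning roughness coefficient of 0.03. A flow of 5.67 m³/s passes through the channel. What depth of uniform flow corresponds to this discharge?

Manning's equation rearranged: A R^(2/3) = nQ / (1·√S) = 0.03 × 5.67 / (√0.00023) = 11.22.
At y = 2.35 m: A R^(2/3) = 16.98 — over.
At y = 1.75 m: A R^(2/3) = 8.533 — short.
At y = 1.97 m: A R^(2/3) = 11.22 — matches.

y_n = 1.97 m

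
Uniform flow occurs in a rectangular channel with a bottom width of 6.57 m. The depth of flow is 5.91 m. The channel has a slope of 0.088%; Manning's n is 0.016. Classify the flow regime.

Flow area A = b·y = 6.57 × 5.91 = 38.83 m². Wetted perimeter P = b + 2y = 6.57 + 2×5.91 = 18.39 m.
Hydraulic radius R = A/P = 38.83/18.39 = 2.111 m.
V = (1/n) R^(2/3) √S = (1/0.016) × 2.111^(2/3) × √0.00088 = 3.051 m/s. Hydraulic depth D_h = A/T = 38.83/6.57 = 5.91 m.
Froude number Fr = V/√(g·D_h) = 3.051/√(9.81×5.91) = 0.401, which is less than 1, so the flow is subcritical.

subcritical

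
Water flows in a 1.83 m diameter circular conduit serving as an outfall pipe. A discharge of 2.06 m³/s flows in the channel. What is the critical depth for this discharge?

At critical depth, Q² T / (g A³) = 1, i.e. A³/T = Q²/g = 2.06²/9.81 = 0.4326.
Trying y = 0.824 m: A³/T = 0.8327 — high.
Trying y = 0.581 m: A³/T = 0.217 — low.
Trying y = 0.695 m: A³/T = 0.4333 — ≈ 0.4326.

y_c = 0.695 m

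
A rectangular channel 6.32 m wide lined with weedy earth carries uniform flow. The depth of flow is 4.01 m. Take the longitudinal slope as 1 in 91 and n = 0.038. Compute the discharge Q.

Flow area A = b·y = 6.32 × 4.01 = 25.34 m². Wetted perimeter P = b + 2y = 6.32 + 2×4.01 = 14.34 m.
Hydraulic radius R = A/P = 25.34/14.34 = 1.767 m.
Manning's equation: Q = (1/n) A R^(2/3) S^(1/2) = (1/0.038) × 25.34 × 1.767^(2/3) × 0.01099^(1/2) = 102 m³/s.

Q = 102 m³/s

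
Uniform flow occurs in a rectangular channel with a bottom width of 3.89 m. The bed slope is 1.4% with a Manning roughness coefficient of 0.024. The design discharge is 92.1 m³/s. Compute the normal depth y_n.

y_n = 4.01 m

Manning's equation rearranged: A R^(2/3) = nQ / (1·√S) = 0.024 × 92.1 / (√0.014) = 18.68.
At y = 5 m: A R^(2/3) = 24.34 — high.
At y = 3.02 m: A R^(2/3) = 13.14 — low.
At y = 4.01 m: A R^(2/3) = 18.67 — close enough.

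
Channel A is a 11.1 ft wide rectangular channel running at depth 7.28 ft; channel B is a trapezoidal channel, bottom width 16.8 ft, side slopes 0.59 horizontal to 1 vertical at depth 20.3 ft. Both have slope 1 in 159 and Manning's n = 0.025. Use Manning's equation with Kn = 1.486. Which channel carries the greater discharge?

Channel A: Flow area A = b·y = 11.1 × 7.28 = 80.81 ft². Wetted perimeter P = b + 2y = 11.1 + 2×7.28 = 25.66 ft. Hydraulic radius R = A/P = 80.81/25.66 = 3.149 ft. Q_A = (1.486/0.025)·80.81·3.149^(2/3)·√0.006289 = 818.4 ft³/s.
Channel B: With bottom width b = 16.8 ft and side slope z = 0.59: A = (b + zy)y = (16.8 + 0.59×20.3)×20.3 = 584.2 ft²; P = b + 2y√(1+z²) = 16.8 + 2×20.3×1.161 = 63.94 ft. Hydraulic radius R = A/P = 584.2/63.94 = 9.136 ft. Q_B = (1.486/0.025)·584.2·9.136^(2/3)·√0.006289 = 12030 ft³/s.
Q_A = 818.4 ft³/s vs Q_B = 12030 ft³/s, so channel B carries more.

channel B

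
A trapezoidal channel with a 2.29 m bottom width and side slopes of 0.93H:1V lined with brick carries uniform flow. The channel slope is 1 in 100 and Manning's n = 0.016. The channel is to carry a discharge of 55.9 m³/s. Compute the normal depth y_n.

y_n = 2.03 m

Manning's equation rearranged: A R^(2/3) = nQ / (1·√S) = 0.016 × 55.9 / (√0.01) = 8.944.
Try y = 1.49 m: A R^(2/3) = 4.957 — short.
Try y = 2.03 m: A R^(2/3) = 8.942 — close enough.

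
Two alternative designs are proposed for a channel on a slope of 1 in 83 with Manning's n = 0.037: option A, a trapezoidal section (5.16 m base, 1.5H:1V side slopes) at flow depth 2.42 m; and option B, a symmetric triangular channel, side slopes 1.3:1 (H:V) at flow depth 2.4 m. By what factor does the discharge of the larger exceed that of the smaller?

3.9

Channel A: With bottom width b = 5.16 m and side slope z = 1.5: A = (b + zy)y = (5.16 + 1.5×2.42)×2.42 = 21.27 m²; P = b + 2y√(1+z²) = 5.16 + 2×2.42×1.803 = 13.89 m. Hydraulic radius R = A/P = 21.27/13.89 = 1.532 m. Q_A = (1/0.037)·21.27·1.532^(2/3)·√0.01205 = 83.86 m³/s.
Channel B: For a triangular section with side slope z = 1.3: A = zy² = 1.3×2.4² = 7.488 m²; P = 2y√(1+z²) = 2×2.4×1.64 = 7.873 m. Hydraulic radius R = A/P = 7.488/7.873 = 0.9511 m. Q_B = (1/0.037)·7.488·0.9511^(2/3)·√0.01205 = 21.48 m³/s.
The larger discharge is 83.86 m³/s and the smaller is 21.48 m³/s; the ratio is 3.9.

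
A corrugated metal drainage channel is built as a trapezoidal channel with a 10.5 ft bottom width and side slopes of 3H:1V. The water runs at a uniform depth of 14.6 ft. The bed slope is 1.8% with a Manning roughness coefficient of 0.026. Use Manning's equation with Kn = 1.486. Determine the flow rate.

With bottom width b = 10.5 ft and side slope z = 3: A = (b + zy)y = (10.5 + 3×14.6)×14.6 = 792.8 ft²; P = b + 2y√(1+z²) = 10.5 + 2×14.6×3.162 = 102.8 ft.
Hydraulic radius R = A/P = 792.8/102.8 = 7.709 ft.
Manning's equation: Q = (1.486/n) A R^(2/3) S^(1/2) = (1.486/0.026) × 792.8 × 7.709^(2/3) × 0.018^(1/2) = 23700 ft³/s.

Q = 23700 ft³/s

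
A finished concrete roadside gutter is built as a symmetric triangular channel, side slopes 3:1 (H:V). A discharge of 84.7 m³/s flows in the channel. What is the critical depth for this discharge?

y_c = 2.77 m

At critical depth, Q² T / (g A³) = 1, i.e. A³/T = Q²/g = 84.7²/9.81 = 731.3.
At y = 2.3 m: A³/T = 289.6 — low.
At y = 3.08 m: A³/T = 1247 — high.
At y = 2.77 m: A³/T = 733.9 — ≈ 731.3.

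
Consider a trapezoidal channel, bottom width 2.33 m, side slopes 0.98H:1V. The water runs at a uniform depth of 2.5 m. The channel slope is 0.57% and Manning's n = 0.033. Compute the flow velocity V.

V = 2.7 m/s

With bottom width b = 2.33 m and side slope z = 0.98: A = (b + zy)y = (2.33 + 0.98×2.5)×2.5 = 11.95 m²; P = b + 2y√(1+z²) = 2.33 + 2×2.5×1.4 = 9.331 m.
Hydraulic radius R = A/P = 11.95/9.331 = 1.281 m.
From Manning's equation, V = (1/n) R^(2/3) S^(1/2) = (1/0.033) × 1.281^(2/3) × 0.0057^(1/2) = 2.7 m/s.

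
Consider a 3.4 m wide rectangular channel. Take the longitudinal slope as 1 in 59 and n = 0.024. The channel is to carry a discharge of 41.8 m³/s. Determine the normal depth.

Manning's equation rearranged: A R^(2/3) = nQ / (1·√S) = 0.024 × 41.8 / (√0.01695) = 7.706.
Trying y = 1.69 m: A R^(2/3) = 5.146 — short.
Trying y = 2.83 m: A R^(2/3) = 10.02 — over.
Trying y = 2.3 m: A R^(2/3) = 7.702 — matches.

y_n = 2.3 m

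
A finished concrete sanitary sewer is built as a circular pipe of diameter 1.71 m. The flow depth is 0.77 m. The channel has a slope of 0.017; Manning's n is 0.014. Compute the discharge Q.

Q = 5.06 m³/s

For a circular section of diameter D = 1.71 m at depth y = 0.77 m, the central angle is θ = 2 arccos(1 − 2y/D) = 2.942 rad. Then A = (D²/8)(θ − sin θ) = 1.003 m² and P = Dθ/2 = 2.516 m.
Hydraulic radius R = A/P = 1.003/2.516 = 0.3988 m.
Manning's equation: Q = (1/n) A R^(2/3) S^(1/2) = (1/0.014) × 1.003 × 0.3988^(2/3) × 0.017^(1/2) = 5.06 m³/s.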